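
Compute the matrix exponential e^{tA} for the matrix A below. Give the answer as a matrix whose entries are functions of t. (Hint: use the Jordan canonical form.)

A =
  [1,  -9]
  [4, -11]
e^{tA} =
  [6*t*exp(-5*t) + exp(-5*t), -9*t*exp(-5*t)]
  [4*t*exp(-5*t), -6*t*exp(-5*t) + exp(-5*t)]

Strategy: write A = P · J · P⁻¹ where J is a Jordan canonical form, so e^{tA} = P · e^{tJ} · P⁻¹, and e^{tJ} can be computed block-by-block.

A has Jordan form
J =
  [-5,  1]
  [ 0, -5]
(up to reordering of blocks).

Per-block formulas:
  For a 2×2 Jordan block J_2(-5): exp(t · J_2(-5)) = e^(-5t)·(I + t·N), where N is the 2×2 nilpotent shift.

After assembling e^{tJ} and conjugating by P, we get:

e^{tA} =
  [6*t*exp(-5*t) + exp(-5*t), -9*t*exp(-5*t)]
  [4*t*exp(-5*t), -6*t*exp(-5*t) + exp(-5*t)]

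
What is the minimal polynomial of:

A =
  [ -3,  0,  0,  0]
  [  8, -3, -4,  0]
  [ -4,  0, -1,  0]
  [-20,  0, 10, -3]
x^2 + 4*x + 3

The characteristic polynomial is χ_A(x) = (x + 1)*(x + 3)^3, so the eigenvalues are known. The minimal polynomial is
  m_A(x) = Π_λ (x − λ)^{k_λ}
where k_λ is the size of the *largest* Jordan block for λ (equivalently, the smallest k with (A − λI)^k v = 0 for every generalised eigenvector v of λ).

  λ = -3: largest Jordan block has size 1, contributing (x + 3)
  λ = -1: largest Jordan block has size 1, contributing (x + 1)

So m_A(x) = (x + 1)*(x + 3) = x^2 + 4*x + 3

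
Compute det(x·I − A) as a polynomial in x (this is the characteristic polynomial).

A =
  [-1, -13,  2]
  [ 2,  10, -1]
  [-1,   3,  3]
x^3 - 12*x^2 + 48*x - 64

Expanding det(x·I − A) (e.g. by cofactor expansion or by noting that A is similar to its Jordan form J, which has the same characteristic polynomial as A) gives
  χ_A(x) = x^3 - 12*x^2 + 48*x - 64
which factors as (x - 4)^3. The eigenvalues (with algebraic multiplicities) are λ = 4 with multiplicity 3.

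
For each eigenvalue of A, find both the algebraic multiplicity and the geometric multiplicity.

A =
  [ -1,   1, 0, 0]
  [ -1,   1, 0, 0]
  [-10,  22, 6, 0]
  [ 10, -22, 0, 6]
λ = 0: alg = 2, geom = 1; λ = 6: alg = 2, geom = 2

Step 1 — factor the characteristic polynomial to read off the algebraic multiplicities:
  χ_A(x) = x^2*(x - 6)^2

Step 2 — compute geometric multiplicities via the rank-nullity identity g(λ) = n − rank(A − λI):
  rank(A − (0)·I) = 3, so dim ker(A − (0)·I) = n − 3 = 1
  rank(A − (6)·I) = 2, so dim ker(A − (6)·I) = n − 2 = 2

Summary:
  λ = 0: algebraic multiplicity = 2, geometric multiplicity = 1
  λ = 6: algebraic multiplicity = 2, geometric multiplicity = 2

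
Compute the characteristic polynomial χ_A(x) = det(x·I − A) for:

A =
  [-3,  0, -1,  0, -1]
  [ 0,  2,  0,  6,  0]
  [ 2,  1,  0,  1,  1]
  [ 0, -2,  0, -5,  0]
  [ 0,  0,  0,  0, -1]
x^5 + 7*x^4 + 19*x^3 + 25*x^2 + 16*x + 4

Expanding det(x·I − A) (e.g. by cofactor expansion or by noting that A is similar to its Jordan form J, which has the same characteristic polynomial as A) gives
  χ_A(x) = x^5 + 7*x^4 + 19*x^3 + 25*x^2 + 16*x + 4
which factors as (x + 1)^3*(x + 2)^2. The eigenvalues (with algebraic multiplicities) are λ = -2 with multiplicity 2, λ = -1 with multiplicity 3.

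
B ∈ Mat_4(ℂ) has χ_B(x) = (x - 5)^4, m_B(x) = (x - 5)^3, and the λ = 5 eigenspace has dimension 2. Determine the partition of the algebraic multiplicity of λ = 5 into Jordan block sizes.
Block sizes for λ = 5: [3, 1]

Step 1 — from the characteristic polynomial, algebraic multiplicity of λ = 5 is 4. From dim ker(B − (5)·I) = 2, there are exactly 2 Jordan blocks for λ = 5.
Step 2 — from the minimal polynomial, the factor (x − 5)^3 tells us the largest block for λ = 5 has size 3.
Step 3 — with total size 4, 2 blocks, and largest block 3, the block sizes (in nonincreasing order) are [3, 1].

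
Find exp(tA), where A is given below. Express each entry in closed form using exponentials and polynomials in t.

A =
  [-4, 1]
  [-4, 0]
e^{tA} =
  [-2*t*exp(-2*t) + exp(-2*t), t*exp(-2*t)]
  [-4*t*exp(-2*t), 2*t*exp(-2*t) + exp(-2*t)]

Strategy: write A = P · J · P⁻¹ where J is a Jordan canonical form, so e^{tA} = P · e^{tJ} · P⁻¹, and e^{tJ} can be computed block-by-block.

A has Jordan form
J =
  [-2,  1]
  [ 0, -2]
(up to reordering of blocks).

Per-block formulas:
  For a 2×2 Jordan block J_2(-2): exp(t · J_2(-2)) = e^(-2t)·(I + t·N), where N is the 2×2 nilpotent shift.

After assembling e^{tJ} and conjugating by P, we get:

e^{tA} =
  [-2*t*exp(-2*t) + exp(-2*t), t*exp(-2*t)]
  [-4*t*exp(-2*t), 2*t*exp(-2*t) + exp(-2*t)]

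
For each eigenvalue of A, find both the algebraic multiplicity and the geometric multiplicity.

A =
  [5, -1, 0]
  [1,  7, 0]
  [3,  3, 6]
λ = 6: alg = 3, geom = 2

Step 1 — factor the characteristic polynomial to read off the algebraic multiplicities:
  χ_A(x) = (x - 6)^3

Step 2 — compute geometric multiplicities via the rank-nullity identity g(λ) = n − rank(A − λI):
  rank(A − (6)·I) = 1, so dim ker(A − (6)·I) = n − 1 = 2

Summary:
  λ = 6: algebraic multiplicity = 3, geometric multiplicity = 2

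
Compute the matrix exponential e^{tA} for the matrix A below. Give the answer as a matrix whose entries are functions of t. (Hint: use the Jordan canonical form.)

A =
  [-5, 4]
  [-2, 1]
e^{tA} =
  [-exp(-t) + 2*exp(-3*t), 2*exp(-t) - 2*exp(-3*t)]
  [-exp(-t) + exp(-3*t), 2*exp(-t) - exp(-3*t)]

Strategy: write A = P · J · P⁻¹ where J is a Jordan canonical form, so e^{tA} = P · e^{tJ} · P⁻¹, and e^{tJ} can be computed block-by-block.

A has Jordan form
J =
  [-3,  0]
  [ 0, -1]
(up to reordering of blocks).

Per-block formulas:
  For a 1×1 block at λ = -3: exp(t · [-3]) = [e^(-3t)].
  For a 1×1 block at λ = -1: exp(t · [-1]) = [e^(-1t)].

After assembling e^{tJ} and conjugating by P, we get:

e^{tA} =
  [-exp(-t) + 2*exp(-3*t), 2*exp(-t) - 2*exp(-3*t)]
  [-exp(-t) + exp(-3*t), 2*exp(-t) - exp(-3*t)]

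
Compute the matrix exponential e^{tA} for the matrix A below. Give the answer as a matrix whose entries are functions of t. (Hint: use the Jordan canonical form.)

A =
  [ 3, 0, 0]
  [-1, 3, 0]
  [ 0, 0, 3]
e^{tA} =
  [exp(3*t), 0, 0]
  [-t*exp(3*t), exp(3*t), 0]
  [0, 0, exp(3*t)]

Strategy: write A = P · J · P⁻¹ where J is a Jordan canonical form, so e^{tA} = P · e^{tJ} · P⁻¹, and e^{tJ} can be computed block-by-block.

A has Jordan form
J =
  [3, 1, 0]
  [0, 3, 0]
  [0, 0, 3]
(up to reordering of blocks).

Per-block formulas:
  For a 2×2 Jordan block J_2(3): exp(t · J_2(3)) = e^(3t)·(I + t·N), where N is the 2×2 nilpotent shift.
  For a 1×1 block at λ = 3: exp(t · [3]) = [e^(3t)].

After assembling e^{tJ} and conjugating by P, we get:

e^{tA} =
  [exp(3*t), 0, 0]
  [-t*exp(3*t), exp(3*t), 0]
  [0, 0, exp(3*t)]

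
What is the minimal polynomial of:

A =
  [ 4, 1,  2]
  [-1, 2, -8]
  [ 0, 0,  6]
x^3 - 12*x^2 + 45*x - 54

The characteristic polynomial is χ_A(x) = (x - 6)*(x - 3)^2, so the eigenvalues are known. The minimal polynomial is
  m_A(x) = Π_λ (x − λ)^{k_λ}
where k_λ is the size of the *largest* Jordan block for λ (equivalently, the smallest k with (A − λI)^k v = 0 for every generalised eigenvector v of λ).

  λ = 3: largest Jordan block has size 2, contributing (x − 3)^2
  λ = 6: largest Jordan block has size 1, contributing (x − 6)

So m_A(x) = (x - 6)*(x - 3)^2 = x^3 - 12*x^2 + 45*x - 54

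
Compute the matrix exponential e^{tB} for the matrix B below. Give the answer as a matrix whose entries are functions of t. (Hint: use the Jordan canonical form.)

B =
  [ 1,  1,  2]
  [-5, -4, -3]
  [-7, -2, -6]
e^{tB} =
  [-3*t^2*exp(-3*t)/2 + 4*t*exp(-3*t) + exp(-3*t), -t^2*exp(-3*t)/2 + t*exp(-3*t), -t^2*exp(-3*t)/2 + 2*t*exp(-3*t)]
  [3*t^2*exp(-3*t) - 5*t*exp(-3*t), t^2*exp(-3*t) - t*exp(-3*t) + exp(-3*t), t^2*exp(-3*t) - 3*t*exp(-3*t)]
  [3*t^2*exp(-3*t)/2 - 7*t*exp(-3*t), t^2*exp(-3*t)/2 - 2*t*exp(-3*t), t^2*exp(-3*t)/2 - 3*t*exp(-3*t) + exp(-3*t)]

Strategy: write B = P · J · P⁻¹ where J is a Jordan canonical form, so e^{tB} = P · e^{tJ} · P⁻¹, and e^{tJ} can be computed block-by-block.

B has Jordan form
J =
  [-3,  1,  0]
  [ 0, -3,  1]
  [ 0,  0, -3]
(up to reordering of blocks).

Per-block formulas:
  For a 3×3 Jordan block J_3(-3): exp(t · J_3(-3)) = e^(-3t)·(I + t·N + (t^2/2)·N^2), where N is the 3×3 nilpotent shift.

After assembling e^{tJ} and conjugating by P, we get:

e^{tB} =
  [-3*t^2*exp(-3*t)/2 + 4*t*exp(-3*t) + exp(-3*t), -t^2*exp(-3*t)/2 + t*exp(-3*t), -t^2*exp(-3*t)/2 + 2*t*exp(-3*t)]
  [3*t^2*exp(-3*t) - 5*t*exp(-3*t), t^2*exp(-3*t) - t*exp(-3*t) + exp(-3*t), t^2*exp(-3*t) - 3*t*exp(-3*t)]
  [3*t^2*exp(-3*t)/2 - 7*t*exp(-3*t), t^2*exp(-3*t)/2 - 2*t*exp(-3*t), t^2*exp(-3*t)/2 - 3*t*exp(-3*t) + exp(-3*t)]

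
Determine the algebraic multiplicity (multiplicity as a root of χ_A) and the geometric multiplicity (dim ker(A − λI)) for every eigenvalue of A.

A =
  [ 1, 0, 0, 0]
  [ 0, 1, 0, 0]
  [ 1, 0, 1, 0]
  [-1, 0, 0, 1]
λ = 1: alg = 4, geom = 3

Step 1 — factor the characteristic polynomial to read off the algebraic multiplicities:
  χ_A(x) = (x - 1)^4

Step 2 — compute geometric multiplicities via the rank-nullity identity g(λ) = n − rank(A − λI):
  rank(A − (1)·I) = 1, so dim ker(A − (1)·I) = n − 1 = 3

Summary:
  λ = 1: algebraic multiplicity = 4, geometric multiplicity = 3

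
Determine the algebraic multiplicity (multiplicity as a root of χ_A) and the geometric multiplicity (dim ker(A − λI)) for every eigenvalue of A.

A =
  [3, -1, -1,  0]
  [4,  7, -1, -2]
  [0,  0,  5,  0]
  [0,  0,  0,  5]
λ = 5: alg = 4, geom = 2

Step 1 — factor the characteristic polynomial to read off the algebraic multiplicities:
  χ_A(x) = (x - 5)^4

Step 2 — compute geometric multiplicities via the rank-nullity identity g(λ) = n − rank(A − λI):
  rank(A − (5)·I) = 2, so dim ker(A − (5)·I) = n − 2 = 2

Summary:
  λ = 5: algebraic multiplicity = 4, geometric multiplicity = 2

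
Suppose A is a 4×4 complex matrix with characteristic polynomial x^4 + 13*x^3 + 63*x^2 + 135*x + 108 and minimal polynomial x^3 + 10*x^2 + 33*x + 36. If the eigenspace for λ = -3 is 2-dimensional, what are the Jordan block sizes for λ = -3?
Block sizes for λ = -3: [2, 1]

Step 1 — from the characteristic polynomial, algebraic multiplicity of λ = -3 is 3. From dim ker(A − (-3)·I) = 2, there are exactly 2 Jordan blocks for λ = -3.
Step 2 — from the minimal polynomial, the factor (x + 3)^2 tells us the largest block for λ = -3 has size 2.
Step 3 — with total size 3, 2 blocks, and largest block 2, the block sizes (in nonincreasing order) are [2, 1].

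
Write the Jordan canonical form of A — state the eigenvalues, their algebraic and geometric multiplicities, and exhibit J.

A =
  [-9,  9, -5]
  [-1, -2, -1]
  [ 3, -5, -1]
J_3(-4)

The characteristic polynomial is
  det(x·I − A) = x^3 + 12*x^2 + 48*x + 64 = (x + 4)^3

Eigenvalues and multiplicities (the geometric multiplicity of λ is n − rank(A − λI), which equals the number of Jordan blocks for λ):
  λ = -4: algebraic multiplicity = 3, geometric multiplicity = 1

Determining the block sizes for each eigenvalue:
  λ = -4: one block (gm = 1), so the single block has size am = 3 → block sizes [3]

Assembling the blocks gives a Jordan form
J =
  [-4,  1,  0]
  [ 0, -4,  1]
  [ 0,  0, -4]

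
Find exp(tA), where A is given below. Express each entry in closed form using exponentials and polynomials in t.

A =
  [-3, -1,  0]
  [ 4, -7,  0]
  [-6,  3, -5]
e^{tA} =
  [2*t*exp(-5*t) + exp(-5*t), -t*exp(-5*t), 0]
  [4*t*exp(-5*t), -2*t*exp(-5*t) + exp(-5*t), 0]
  [-6*t*exp(-5*t), 3*t*exp(-5*t), exp(-5*t)]

Strategy: write A = P · J · P⁻¹ where J is a Jordan canonical form, so e^{tA} = P · e^{tJ} · P⁻¹, and e^{tJ} can be computed block-by-block.

A has Jordan form
J =
  [-5,  1,  0]
  [ 0, -5,  0]
  [ 0,  0, -5]
(up to reordering of blocks).

Per-block formulas:
  For a 2×2 Jordan block J_2(-5): exp(t · J_2(-5)) = e^(-5t)·(I + t·N), where N is the 2×2 nilpotent shift.
  For a 1×1 block at λ = -5: exp(t · [-5]) = [e^(-5t)].

After assembling e^{tJ} and conjugating by P, we get:

e^{tA} =
  [2*t*exp(-5*t) + exp(-5*t), -t*exp(-5*t), 0]
  [4*t*exp(-5*t), -2*t*exp(-5*t) + exp(-5*t), 0]
  [-6*t*exp(-5*t), 3*t*exp(-5*t), exp(-5*t)]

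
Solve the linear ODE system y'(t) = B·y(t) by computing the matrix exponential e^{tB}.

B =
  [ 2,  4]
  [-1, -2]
e^{tB} =
  [2*t + 1, 4*t]
  [-t, 1 - 2*t]

Strategy: write B = P · J · P⁻¹ where J is a Jordan canonical form, so e^{tB} = P · e^{tJ} · P⁻¹, and e^{tJ} can be computed block-by-block.

B has Jordan form
J =
  [0, 1]
  [0, 0]
(up to reordering of blocks).

Per-block formulas:
  For a 2×2 Jordan block J_2(0): exp(t · J_2(0)) = e^(0t)·(I + t·N), where N is the 2×2 nilpotent shift.

After assembling e^{tJ} and conjugating by P, we get:

e^{tB} =
  [2*t + 1, 4*t]
  [-t, 1 - 2*t]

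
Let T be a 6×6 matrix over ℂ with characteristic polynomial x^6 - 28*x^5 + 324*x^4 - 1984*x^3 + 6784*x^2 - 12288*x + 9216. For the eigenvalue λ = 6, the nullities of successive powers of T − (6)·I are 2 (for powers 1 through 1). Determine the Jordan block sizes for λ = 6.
Block sizes for λ = 6: [1, 1]

From the dimensions of kernels of powers, the number of Jordan blocks of size at least j is d_j − d_{j−1} where d_j = dim ker(N^j) (with d_0 = 0). Computing the differences gives [2].
The number of blocks of size exactly k is (#blocks of size ≥ k) − (#blocks of size ≥ k + 1), so the partition is: 2 block(s) of size 1.
In nonincreasing order the block sizes are [1, 1].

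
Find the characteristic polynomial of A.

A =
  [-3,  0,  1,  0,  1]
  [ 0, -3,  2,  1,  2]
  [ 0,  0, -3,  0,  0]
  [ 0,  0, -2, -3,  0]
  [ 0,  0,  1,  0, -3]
x^5 + 15*x^4 + 90*x^3 + 270*x^2 + 405*x + 243

Expanding det(x·I − A) (e.g. by cofactor expansion or by noting that A is similar to its Jordan form J, which has the same characteristic polynomial as A) gives
  χ_A(x) = x^5 + 15*x^4 + 90*x^3 + 270*x^2 + 405*x + 243
which factors as (x + 3)^5. The eigenvalues (with algebraic multiplicities) are λ = -3 with multiplicity 5.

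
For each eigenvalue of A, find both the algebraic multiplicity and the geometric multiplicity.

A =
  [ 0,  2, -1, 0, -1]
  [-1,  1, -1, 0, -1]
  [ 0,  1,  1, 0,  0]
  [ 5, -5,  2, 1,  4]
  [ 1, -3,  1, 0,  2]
λ = 1: alg = 5, geom = 2

Step 1 — factor the characteristic polynomial to read off the algebraic multiplicities:
  χ_A(x) = (x - 1)^5

Step 2 — compute geometric multiplicities via the rank-nullity identity g(λ) = n − rank(A − λI):
  rank(A − (1)·I) = 3, so dim ker(A − (1)·I) = n − 3 = 2

Summary:
  λ = 1: algebraic multiplicity = 5, geometric multiplicity = 2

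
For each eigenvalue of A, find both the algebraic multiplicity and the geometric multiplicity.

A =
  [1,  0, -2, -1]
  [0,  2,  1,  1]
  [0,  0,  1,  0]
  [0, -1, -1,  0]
λ = 1: alg = 4, geom = 2

Step 1 — factor the characteristic polynomial to read off the algebraic multiplicities:
  χ_A(x) = (x - 1)^4

Step 2 — compute geometric multiplicities via the rank-nullity identity g(λ) = n − rank(A − λI):
  rank(A − (1)·I) = 2, so dim ker(A − (1)·I) = n − 2 = 2

Summary:
  λ = 1: algebraic multiplicity = 4, geometric multiplicity = 2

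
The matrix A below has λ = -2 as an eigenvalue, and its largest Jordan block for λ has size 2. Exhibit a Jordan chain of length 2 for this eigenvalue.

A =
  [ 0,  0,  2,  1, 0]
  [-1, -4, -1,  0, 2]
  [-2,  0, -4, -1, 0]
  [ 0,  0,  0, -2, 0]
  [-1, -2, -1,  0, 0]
A Jordan chain for λ = -2 of length 2:
v_1 = (2, -1, -2, 0, -1)ᵀ
v_2 = (1, 0, 0, 0, 0)ᵀ

Let N = A − (-2)·I. We want v_2 with N^2 v_2 = 0 but N^1 v_2 ≠ 0; then v_{j-1} := N · v_j for j = 2, …, 2.

Pick v_2 = (1, 0, 0, 0, 0)ᵀ.
Then v_1 = N · v_2 = (2, -1, -2, 0, -1)ᵀ.

Sanity check: (A − (-2)·I) v_1 = (0, 0, 0, 0, 0)ᵀ = 0. ✓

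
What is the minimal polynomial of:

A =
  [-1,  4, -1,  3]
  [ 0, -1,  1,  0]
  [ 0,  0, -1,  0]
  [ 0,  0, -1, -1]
x^3 + 3*x^2 + 3*x + 1

The characteristic polynomial is χ_A(x) = (x + 1)^4, so the eigenvalues are known. The minimal polynomial is
  m_A(x) = Π_λ (x − λ)^{k_λ}
where k_λ is the size of the *largest* Jordan block for λ (equivalently, the smallest k with (A − λI)^k v = 0 for every generalised eigenvector v of λ).

  λ = -1: largest Jordan block has size 3, contributing (x + 1)^3

So m_A(x) = (x + 1)^3 = x^3 + 3*x^2 + 3*x + 1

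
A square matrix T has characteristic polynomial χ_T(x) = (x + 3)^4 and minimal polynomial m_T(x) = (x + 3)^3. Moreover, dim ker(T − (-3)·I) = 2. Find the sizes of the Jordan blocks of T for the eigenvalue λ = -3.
Block sizes for λ = -3: [3, 1]

Step 1 — from the characteristic polynomial, algebraic multiplicity of λ = -3 is 4. From dim ker(T − (-3)·I) = 2, there are exactly 2 Jordan blocks for λ = -3.
Step 2 — from the minimal polynomial, the factor (x + 3)^3 tells us the largest block for λ = -3 has size 3.
Step 3 — with total size 4, 2 blocks, and largest block 3, the block sizes (in nonincreasing order) are [3, 1].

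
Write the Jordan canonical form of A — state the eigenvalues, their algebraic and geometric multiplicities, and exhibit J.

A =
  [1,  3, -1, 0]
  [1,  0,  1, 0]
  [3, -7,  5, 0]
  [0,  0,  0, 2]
J_3(2) ⊕ J_1(2)

The characteristic polynomial is
  det(x·I − A) = x^4 - 8*x^3 + 24*x^2 - 32*x + 16 = (x - 2)^4

Eigenvalues and multiplicities (the geometric multiplicity of λ is n − rank(A − λI), which equals the number of Jordan blocks for λ):
  λ = 2: algebraic multiplicity = 4, geometric multiplicity = 2

Determining the block sizes for each eigenvalue:
  λ = 2: with am = 4 and gm = 2, the partition is not yet determined (e.g. several partitions of 4 into 2 parts exist). Let N = A − (2)·I. Computing rank(N^1) = 2, rank(N^2) = 1, rank(N^3) = 0; the number of blocks of size ≥ j is rank(N^{j−1}) − rank(N^j), giving [2, 1, 1]. So we have 1 block(s) of size 3, 1 block(s) of size 1 → block sizes [3, 1]

Assembling the blocks gives a Jordan form
J =
  [2, 1, 0, 0]
  [0, 2, 1, 0]
  [0, 0, 2, 0]
  [0, 0, 0, 2]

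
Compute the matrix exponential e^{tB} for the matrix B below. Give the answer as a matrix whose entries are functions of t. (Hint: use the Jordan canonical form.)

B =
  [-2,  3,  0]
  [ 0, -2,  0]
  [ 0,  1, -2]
e^{tB} =
  [exp(-2*t), 3*t*exp(-2*t), 0]
  [0, exp(-2*t), 0]
  [0, t*exp(-2*t), exp(-2*t)]

Strategy: write B = P · J · P⁻¹ where J is a Jordan canonical form, so e^{tB} = P · e^{tJ} · P⁻¹, and e^{tJ} can be computed block-by-block.

B has Jordan form
J =
  [-2,  1,  0]
  [ 0, -2,  0]
  [ 0,  0, -2]
(up to reordering of blocks).

Per-block formulas:
  For a 1×1 block at λ = -2: exp(t · [-2]) = [e^(-2t)].
  For a 2×2 Jordan block J_2(-2): exp(t · J_2(-2)) = e^(-2t)·(I + t·N), where N is the 2×2 nilpotent shift.

After assembling e^{tJ} and conjugating by P, we get:

e^{tB} =
  [exp(-2*t), 3*t*exp(-2*t), 0]
  [0, exp(-2*t), 0]
  [0, t*exp(-2*t), exp(-2*t)]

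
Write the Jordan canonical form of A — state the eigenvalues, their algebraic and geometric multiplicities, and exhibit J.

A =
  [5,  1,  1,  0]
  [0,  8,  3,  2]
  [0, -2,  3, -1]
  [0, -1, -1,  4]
J_3(5) ⊕ J_1(5)

The characteristic polynomial is
  det(x·I − A) = x^4 - 20*x^3 + 150*x^2 - 500*x + 625 = (x - 5)^4

Eigenvalues and multiplicities (the geometric multiplicity of λ is n − rank(A − λI), which equals the number of Jordan blocks for λ):
  λ = 5: algebraic multiplicity = 4, geometric multiplicity = 2

Determining the block sizes for each eigenvalue:
  λ = 5: with am = 4 and gm = 2, the partition is not yet determined (e.g. several partitions of 4 into 2 parts exist). Let N = A − (5)·I. Computing rank(N^1) = 2, rank(N^2) = 1, rank(N^3) = 0; the number of blocks of size ≥ j is rank(N^{j−1}) − rank(N^j), giving [2, 1, 1]. So we have 1 block(s) of size 3, 1 block(s) of size 1 → block sizes [3, 1]

Assembling the blocks gives a Jordan form
J =
  [5, 1, 0, 0]
  [0, 5, 1, 0]
  [0, 0, 5, 0]
  [0, 0, 0, 5]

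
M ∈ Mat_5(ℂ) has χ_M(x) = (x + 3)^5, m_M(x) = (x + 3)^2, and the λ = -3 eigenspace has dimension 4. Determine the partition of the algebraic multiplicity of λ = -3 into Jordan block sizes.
Block sizes for λ = -3: [2, 1, 1, 1]

Step 1 — from the characteristic polynomial, algebraic multiplicity of λ = -3 is 5. From dim ker(M − (-3)·I) = 4, there are exactly 4 Jordan blocks for λ = -3.
Step 2 — from the minimal polynomial, the factor (x + 3)^2 tells us the largest block for λ = -3 has size 2.
Step 3 — with total size 5, 4 blocks, and largest block 2, the block sizes (in nonincreasing order) are [2, 1, 1, 1].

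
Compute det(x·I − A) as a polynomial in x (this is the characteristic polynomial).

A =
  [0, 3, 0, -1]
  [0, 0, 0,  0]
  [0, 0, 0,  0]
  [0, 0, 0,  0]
x^4

Expanding det(x·I − A) (e.g. by cofactor expansion or by noting that A is similar to its Jordan form J, which has the same characteristic polynomial as A) gives
  χ_A(x) = x^4
which factors as x^4. The eigenvalues (with algebraic multiplicities) are λ = 0 with multiplicity 4.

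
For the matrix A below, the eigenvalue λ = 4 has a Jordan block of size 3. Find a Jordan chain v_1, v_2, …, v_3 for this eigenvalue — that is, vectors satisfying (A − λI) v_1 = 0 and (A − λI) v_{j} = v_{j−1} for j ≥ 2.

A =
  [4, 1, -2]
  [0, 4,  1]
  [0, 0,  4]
A Jordan chain for λ = 4 of length 3:
v_1 = (1, 0, 0)ᵀ
v_2 = (-2, 1, 0)ᵀ
v_3 = (0, 0, 1)ᵀ

Let N = A − (4)·I. We want v_3 with N^3 v_3 = 0 but N^2 v_3 ≠ 0; then v_{j-1} := N · v_j for j = 3, …, 2.

Pick v_3 = (0, 0, 1)ᵀ.
Then v_2 = N · v_3 = (-2, 1, 0)ᵀ.
Then v_1 = N · v_2 = (1, 0, 0)ᵀ.

Sanity check: (A − (4)·I) v_1 = (0, 0, 0)ᵀ = 0. ✓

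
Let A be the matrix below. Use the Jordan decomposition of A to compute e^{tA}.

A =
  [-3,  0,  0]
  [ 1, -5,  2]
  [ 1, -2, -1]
e^{tA} =
  [exp(-3*t), 0, 0]
  [t*exp(-3*t), -2*t*exp(-3*t) + exp(-3*t), 2*t*exp(-3*t)]
  [t*exp(-3*t), -2*t*exp(-3*t), 2*t*exp(-3*t) + exp(-3*t)]

Strategy: write A = P · J · P⁻¹ where J is a Jordan canonical form, so e^{tA} = P · e^{tJ} · P⁻¹, and e^{tJ} can be computed block-by-block.

A has Jordan form
J =
  [-3,  1,  0]
  [ 0, -3,  0]
  [ 0,  0, -3]
(up to reordering of blocks).

Per-block formulas:
  For a 1×1 block at λ = -3: exp(t · [-3]) = [e^(-3t)].
  For a 2×2 Jordan block J_2(-3): exp(t · J_2(-3)) = e^(-3t)·(I + t·N), where N is the 2×2 nilpotent shift.

After assembling e^{tJ} and conjugating by P, we get:

e^{tA} =
  [exp(-3*t), 0, 0]
  [t*exp(-3*t), -2*t*exp(-3*t) + exp(-3*t), 2*t*exp(-3*t)]
  [t*exp(-3*t), -2*t*exp(-3*t), 2*t*exp(-3*t) + exp(-3*t)]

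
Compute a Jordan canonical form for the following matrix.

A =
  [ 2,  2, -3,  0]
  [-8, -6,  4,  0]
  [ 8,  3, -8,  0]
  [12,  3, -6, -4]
J_3(-4) ⊕ J_1(-4)

The characteristic polynomial is
  det(x·I − A) = x^4 + 16*x^3 + 96*x^2 + 256*x + 256 = (x + 4)^4

Eigenvalues and multiplicities (the geometric multiplicity of λ is n − rank(A − λI), which equals the number of Jordan blocks for λ):
  λ = -4: algebraic multiplicity = 4, geometric multiplicity = 2

Determining the block sizes for each eigenvalue:
  λ = -4: with am = 4 and gm = 2, the partition is not yet determined (e.g. several partitions of 4 into 2 parts exist). Let N = A − (-4)·I. Computing rank(N^1) = 2, rank(N^2) = 1, rank(N^3) = 0; the number of blocks of size ≥ j is rank(N^{j−1}) − rank(N^j), giving [2, 1, 1]. So we have 1 block(s) of size 3, 1 block(s) of size 1 → block sizes [3, 1]

Assembling the blocks gives a Jordan form
J =
  [-4,  1,  0,  0]
  [ 0, -4,  1,  0]
  [ 0,  0, -4,  0]
  [ 0,  0,  0, -4]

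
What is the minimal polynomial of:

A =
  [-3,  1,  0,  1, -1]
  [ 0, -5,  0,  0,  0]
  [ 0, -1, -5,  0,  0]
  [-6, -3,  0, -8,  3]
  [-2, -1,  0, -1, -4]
x^2 + 10*x + 25

The characteristic polynomial is χ_A(x) = (x + 5)^5, so the eigenvalues are known. The minimal polynomial is
  m_A(x) = Π_λ (x − λ)^{k_λ}
where k_λ is the size of the *largest* Jordan block for λ (equivalently, the smallest k with (A − λI)^k v = 0 for every generalised eigenvector v of λ).

  λ = -5: largest Jordan block has size 2, contributing (x + 5)^2

So m_A(x) = (x + 5)^2 = x^2 + 10*x + 25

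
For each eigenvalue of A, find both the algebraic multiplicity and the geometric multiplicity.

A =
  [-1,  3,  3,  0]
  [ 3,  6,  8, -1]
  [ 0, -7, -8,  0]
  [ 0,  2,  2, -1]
λ = -1: alg = 4, geom = 2

Step 1 — factor the characteristic polynomial to read off the algebraic multiplicities:
  χ_A(x) = (x + 1)^4

Step 2 — compute geometric multiplicities via the rank-nullity identity g(λ) = n − rank(A − λI):
  rank(A − (-1)·I) = 2, so dim ker(A − (-1)·I) = n − 2 = 2

Summary:
  λ = -1: algebraic multiplicity = 4, geometric multiplicity = 2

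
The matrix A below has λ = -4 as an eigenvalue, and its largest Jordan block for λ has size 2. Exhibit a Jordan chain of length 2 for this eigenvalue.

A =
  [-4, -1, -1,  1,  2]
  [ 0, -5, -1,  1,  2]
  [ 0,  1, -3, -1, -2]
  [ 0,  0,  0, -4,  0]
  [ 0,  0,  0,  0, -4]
A Jordan chain for λ = -4 of length 2:
v_1 = (-1, -1, 1, 0, 0)ᵀ
v_2 = (0, 1, 0, 0, 0)ᵀ

Let N = A − (-4)·I. We want v_2 with N^2 v_2 = 0 but N^1 v_2 ≠ 0; then v_{j-1} := N · v_j for j = 2, …, 2.

Pick v_2 = (0, 1, 0, 0, 0)ᵀ.
Then v_1 = N · v_2 = (-1, -1, 1, 0, 0)ᵀ.

Sanity check: (A − (-4)·I) v_1 = (0, 0, 0, 0, 0)ᵀ = 0. ✓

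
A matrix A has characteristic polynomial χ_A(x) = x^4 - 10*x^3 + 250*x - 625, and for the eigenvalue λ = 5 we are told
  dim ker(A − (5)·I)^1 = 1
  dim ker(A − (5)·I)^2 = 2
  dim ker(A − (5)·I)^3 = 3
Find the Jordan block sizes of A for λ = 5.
Block sizes for λ = 5: [3]

From the dimensions of kernels of powers, the number of Jordan blocks of size at least j is d_j − d_{j−1} where d_j = dim ker(N^j) (with d_0 = 0). Computing the differences gives [1, 1, 1].
The number of blocks of size exactly k is (#blocks of size ≥ k) − (#blocks of size ≥ k + 1), so the partition is: 1 block(s) of size 3.
In nonincreasing order the block sizes are [3].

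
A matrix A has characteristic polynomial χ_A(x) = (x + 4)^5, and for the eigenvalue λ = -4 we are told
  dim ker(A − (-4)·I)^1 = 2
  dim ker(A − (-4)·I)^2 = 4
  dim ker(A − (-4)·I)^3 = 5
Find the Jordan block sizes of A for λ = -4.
Block sizes for λ = -4: [3, 2]

From the dimensions of kernels of powers, the number of Jordan blocks of size at least j is d_j − d_{j−1} where d_j = dim ker(N^j) (with d_0 = 0). Computing the differences gives [2, 2, 1].
The number of blocks of size exactly k is (#blocks of size ≥ k) − (#blocks of size ≥ k + 1), so the partition is: 1 block(s) of size 2, 1 block(s) of size 3.
In nonincreasing order the block sizes are [3, 2].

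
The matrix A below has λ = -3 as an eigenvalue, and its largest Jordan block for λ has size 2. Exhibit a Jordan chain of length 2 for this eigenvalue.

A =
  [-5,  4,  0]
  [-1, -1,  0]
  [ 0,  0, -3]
A Jordan chain for λ = -3 of length 2:
v_1 = (-2, -1, 0)ᵀ
v_2 = (1, 0, 0)ᵀ

Let N = A − (-3)·I. We want v_2 with N^2 v_2 = 0 but N^1 v_2 ≠ 0; then v_{j-1} := N · v_j for j = 2, …, 2.

Pick v_2 = (1, 0, 0)ᵀ.
Then v_1 = N · v_2 = (-2, -1, 0)ᵀ.

Sanity check: (A − (-3)·I) v_1 = (0, 0, 0)ᵀ = 0. ✓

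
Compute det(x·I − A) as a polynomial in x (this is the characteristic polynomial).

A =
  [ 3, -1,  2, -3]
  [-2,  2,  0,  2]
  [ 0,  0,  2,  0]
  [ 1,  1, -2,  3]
x^4 - 10*x^3 + 36*x^2 - 56*x + 32

Expanding det(x·I − A) (e.g. by cofactor expansion or by noting that A is similar to its Jordan form J, which has the same characteristic polynomial as A) gives
  χ_A(x) = x^4 - 10*x^3 + 36*x^2 - 56*x + 32
which factors as (x - 4)*(x - 2)^3. The eigenvalues (with algebraic multiplicities) are λ = 2 with multiplicity 3, λ = 4 with multiplicity 1.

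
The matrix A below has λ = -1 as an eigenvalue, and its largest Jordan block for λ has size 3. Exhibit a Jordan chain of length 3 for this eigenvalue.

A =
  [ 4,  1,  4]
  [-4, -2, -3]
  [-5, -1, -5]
A Jordan chain for λ = -1 of length 3:
v_1 = (1, -1, -1)ᵀ
v_2 = (5, -4, -5)ᵀ
v_3 = (1, 0, 0)ᵀ

Let N = A − (-1)·I. We want v_3 with N^3 v_3 = 0 but N^2 v_3 ≠ 0; then v_{j-1} := N · v_j for j = 3, …, 2.

Pick v_3 = (1, 0, 0)ᵀ.
Then v_2 = N · v_3 = (5, -4, -5)ᵀ.
Then v_1 = N · v_2 = (1, -1, -1)ᵀ.

Sanity check: (A − (-1)·I) v_1 = (0, 0, 0)ᵀ = 0. ✓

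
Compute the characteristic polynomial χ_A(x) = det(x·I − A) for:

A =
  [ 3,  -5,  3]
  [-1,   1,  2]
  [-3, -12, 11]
x^3 - 15*x^2 + 75*x - 125

Expanding det(x·I − A) (e.g. by cofactor expansion or by noting that A is similar to its Jordan form J, which has the same characteristic polynomial as A) gives
  χ_A(x) = x^3 - 15*x^2 + 75*x - 125
which factors as (x - 5)^3. The eigenvalues (with algebraic multiplicities) are λ = 5 with multiplicity 3.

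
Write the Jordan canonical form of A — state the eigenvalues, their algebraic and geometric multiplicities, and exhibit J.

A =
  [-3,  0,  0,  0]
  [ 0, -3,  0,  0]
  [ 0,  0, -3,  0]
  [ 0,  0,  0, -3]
J_1(-3) ⊕ J_1(-3) ⊕ J_1(-3) ⊕ J_1(-3)

The characteristic polynomial is
  det(x·I − A) = x^4 + 12*x^3 + 54*x^2 + 108*x + 81 = (x + 3)^4

Eigenvalues and multiplicities (the geometric multiplicity of λ is n − rank(A − λI), which equals the number of Jordan blocks for λ):
  λ = -3: algebraic multiplicity = 4, geometric multiplicity = 4

Determining the block sizes for each eigenvalue:
  λ = -3: gm = am = 4, so every block has size 1 → block sizes [1, 1, 1, 1]

Assembling the blocks gives a Jordan form
J =
  [-3,  0,  0,  0]
  [ 0, -3,  0,  0]
  [ 0,  0, -3,  0]
  [ 0,  0,  0, -3]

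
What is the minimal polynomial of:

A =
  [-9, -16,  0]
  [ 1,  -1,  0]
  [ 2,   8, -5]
x^2 + 10*x + 25

The characteristic polynomial is χ_A(x) = (x + 5)^3, so the eigenvalues are known. The minimal polynomial is
  m_A(x) = Π_λ (x − λ)^{k_λ}
where k_λ is the size of the *largest* Jordan block for λ (equivalently, the smallest k with (A − λI)^k v = 0 for every generalised eigenvector v of λ).

  λ = -5: largest Jordan block has size 2, contributing (x + 5)^2

So m_A(x) = (x + 5)^2 = x^2 + 10*x + 25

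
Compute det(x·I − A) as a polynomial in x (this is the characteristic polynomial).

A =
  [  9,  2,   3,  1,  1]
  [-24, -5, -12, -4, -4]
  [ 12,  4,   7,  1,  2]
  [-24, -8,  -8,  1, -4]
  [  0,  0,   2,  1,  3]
x^5 - 15*x^4 + 90*x^3 - 270*x^2 + 405*x - 243

Expanding det(x·I − A) (e.g. by cofactor expansion or by noting that A is similar to its Jordan form J, which has the same characteristic polynomial as A) gives
  χ_A(x) = x^5 - 15*x^4 + 90*x^3 - 270*x^2 + 405*x - 243
which factors as (x - 3)^5. The eigenvalues (with algebraic multiplicities) are λ = 3 with multiplicity 5.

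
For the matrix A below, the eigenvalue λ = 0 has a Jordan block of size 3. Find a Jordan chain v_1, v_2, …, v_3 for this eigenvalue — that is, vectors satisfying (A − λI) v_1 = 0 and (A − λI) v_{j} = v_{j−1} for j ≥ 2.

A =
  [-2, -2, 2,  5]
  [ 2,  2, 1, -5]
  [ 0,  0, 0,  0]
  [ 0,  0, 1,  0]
A Jordan chain for λ = 0 of length 3:
v_1 = (-1, 1, 0, 0)ᵀ
v_2 = (2, 1, 0, 1)ᵀ
v_3 = (0, 0, 1, 0)ᵀ

Let N = A − (0)·I. We want v_3 with N^3 v_3 = 0 but N^2 v_3 ≠ 0; then v_{j-1} := N · v_j for j = 3, …, 2.

Pick v_3 = (0, 0, 1, 0)ᵀ.
Then v_2 = N · v_3 = (2, 1, 0, 1)ᵀ.
Then v_1 = N · v_2 = (-1, 1, 0, 0)ᵀ.

Sanity check: (A − (0)·I) v_1 = (0, 0, 0, 0)ᵀ = 0. ✓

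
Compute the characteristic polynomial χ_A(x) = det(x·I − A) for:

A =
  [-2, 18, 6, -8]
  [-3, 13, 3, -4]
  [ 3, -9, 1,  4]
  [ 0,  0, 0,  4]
x^4 - 16*x^3 + 96*x^2 - 256*x + 256

Expanding det(x·I − A) (e.g. by cofactor expansion or by noting that A is similar to its Jordan form J, which has the same characteristic polynomial as A) gives
  χ_A(x) = x^4 - 16*x^3 + 96*x^2 - 256*x + 256
which factors as (x - 4)^4. The eigenvalues (with algebraic multiplicities) are λ = 4 with multiplicity 4.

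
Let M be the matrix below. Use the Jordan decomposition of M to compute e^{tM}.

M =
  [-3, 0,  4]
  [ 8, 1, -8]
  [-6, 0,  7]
e^{tM} =
  [-2*exp(3*t) + 3*exp(t), 0, 2*exp(3*t) - 2*exp(t)]
  [4*exp(3*t) - 4*exp(t), exp(t), -4*exp(3*t) + 4*exp(t)]
  [-3*exp(3*t) + 3*exp(t), 0, 3*exp(3*t) - 2*exp(t)]

Strategy: write M = P · J · P⁻¹ where J is a Jordan canonical form, so e^{tM} = P · e^{tJ} · P⁻¹, and e^{tJ} can be computed block-by-block.

M has Jordan form
J =
  [1, 0, 0]
  [0, 1, 0]
  [0, 0, 3]
(up to reordering of blocks).

Per-block formulas:
  For a 1×1 block at λ = 3: exp(t · [3]) = [e^(3t)].
  For a 1×1 block at λ = 1: exp(t · [1]) = [e^(1t)].

After assembling e^{tJ} and conjugating by P, we get:

e^{tM} =
  [-2*exp(3*t) + 3*exp(t), 0, 2*exp(3*t) - 2*exp(t)]
  [4*exp(3*t) - 4*exp(t), exp(t), -4*exp(3*t) + 4*exp(t)]
  [-3*exp(3*t) + 3*exp(t), 0, 3*exp(3*t) - 2*exp(t)]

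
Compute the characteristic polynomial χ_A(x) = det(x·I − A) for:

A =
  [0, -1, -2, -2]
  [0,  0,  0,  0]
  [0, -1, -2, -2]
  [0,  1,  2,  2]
x^4

Expanding det(x·I − A) (e.g. by cofactor expansion or by noting that A is similar to its Jordan form J, which has the same characteristic polynomial as A) gives
  χ_A(x) = x^4
which factors as x^4. The eigenvalues (with algebraic multiplicities) are λ = 0 with multiplicity 4.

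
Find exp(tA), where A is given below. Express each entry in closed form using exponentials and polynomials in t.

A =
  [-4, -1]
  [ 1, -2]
e^{tA} =
  [-t*exp(-3*t) + exp(-3*t), -t*exp(-3*t)]
  [t*exp(-3*t), t*exp(-3*t) + exp(-3*t)]

Strategy: write A = P · J · P⁻¹ where J is a Jordan canonical form, so e^{tA} = P · e^{tJ} · P⁻¹, and e^{tJ} can be computed block-by-block.

A has Jordan form
J =
  [-3,  1]
  [ 0, -3]
(up to reordering of blocks).

Per-block formulas:
  For a 2×2 Jordan block J_2(-3): exp(t · J_2(-3)) = e^(-3t)·(I + t·N), where N is the 2×2 nilpotent shift.

After assembling e^{tJ} and conjugating by P, we get:

e^{tA} =
  [-t*exp(-3*t) + exp(-3*t), -t*exp(-3*t)]
  [t*exp(-3*t), t*exp(-3*t) + exp(-3*t)]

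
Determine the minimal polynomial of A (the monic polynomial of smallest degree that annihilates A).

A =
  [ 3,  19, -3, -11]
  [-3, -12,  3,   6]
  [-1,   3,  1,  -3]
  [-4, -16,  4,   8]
x^3

The characteristic polynomial is χ_A(x) = x^4, so the eigenvalues are known. The minimal polynomial is
  m_A(x) = Π_λ (x − λ)^{k_λ}
where k_λ is the size of the *largest* Jordan block for λ (equivalently, the smallest k with (A − λI)^k v = 0 for every generalised eigenvector v of λ).

  λ = 0: largest Jordan block has size 3, contributing (x − 0)^3

So m_A(x) = x^3 = x^3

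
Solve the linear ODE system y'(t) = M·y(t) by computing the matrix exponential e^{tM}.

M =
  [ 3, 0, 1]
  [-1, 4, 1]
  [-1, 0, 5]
e^{tM} =
  [-t*exp(4*t) + exp(4*t), 0, t*exp(4*t)]
  [-t*exp(4*t), exp(4*t), t*exp(4*t)]
  [-t*exp(4*t), 0, t*exp(4*t) + exp(4*t)]

Strategy: write M = P · J · P⁻¹ where J is a Jordan canonical form, so e^{tM} = P · e^{tJ} · P⁻¹, and e^{tJ} can be computed block-by-block.

M has Jordan form
J =
  [4, 1, 0]
  [0, 4, 0]
  [0, 0, 4]
(up to reordering of blocks).

Per-block formulas:
  For a 2×2 Jordan block J_2(4): exp(t · J_2(4)) = e^(4t)·(I + t·N), where N is the 2×2 nilpotent shift.
  For a 1×1 block at λ = 4: exp(t · [4]) = [e^(4t)].

After assembling e^{tJ} and conjugating by P, we get:

e^{tM} =
  [-t*exp(4*t) + exp(4*t), 0, t*exp(4*t)]
  [-t*exp(4*t), exp(4*t), t*exp(4*t)]
  [-t*exp(4*t), 0, t*exp(4*t) + exp(4*t)]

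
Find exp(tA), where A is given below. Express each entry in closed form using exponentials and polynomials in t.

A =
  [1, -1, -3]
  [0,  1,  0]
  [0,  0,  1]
e^{tA} =
  [exp(t), -t*exp(t), -3*t*exp(t)]
  [0, exp(t), 0]
  [0, 0, exp(t)]

Strategy: write A = P · J · P⁻¹ where J is a Jordan canonical form, so e^{tA} = P · e^{tJ} · P⁻¹, and e^{tJ} can be computed block-by-block.

A has Jordan form
J =
  [1, 1, 0]
  [0, 1, 0]
  [0, 0, 1]
(up to reordering of blocks).

Per-block formulas:
  For a 2×2 Jordan block J_2(1): exp(t · J_2(1)) = e^(1t)·(I + t·N), where N is the 2×2 nilpotent shift.
  For a 1×1 block at λ = 1: exp(t · [1]) = [e^(1t)].

After assembling e^{tJ} and conjugating by P, we get:

e^{tA} =
  [exp(t), -t*exp(t), -3*t*exp(t)]
  [0, exp(t), 0]
  [0, 0, exp(t)]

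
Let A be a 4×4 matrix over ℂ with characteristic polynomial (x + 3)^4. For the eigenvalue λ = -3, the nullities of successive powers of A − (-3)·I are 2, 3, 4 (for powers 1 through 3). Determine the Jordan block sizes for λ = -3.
Block sizes for λ = -3: [3, 1]

From the dimensions of kernels of powers, the number of Jordan blocks of size at least j is d_j − d_{j−1} where d_j = dim ker(N^j) (with d_0 = 0). Computing the differences gives [2, 1, 1].
The number of blocks of size exactly k is (#blocks of size ≥ k) − (#blocks of size ≥ k + 1), so the partition is: 1 block(s) of size 1, 1 block(s) of size 3.
In nonincreasing order the block sizes are [3, 1].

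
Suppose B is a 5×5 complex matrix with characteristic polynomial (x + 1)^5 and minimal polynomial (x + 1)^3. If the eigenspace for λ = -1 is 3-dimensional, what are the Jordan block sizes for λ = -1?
Block sizes for λ = -1: [3, 1, 1]

Step 1 — from the characteristic polynomial, algebraic multiplicity of λ = -1 is 5. From dim ker(B − (-1)·I) = 3, there are exactly 3 Jordan blocks for λ = -1.
Step 2 — from the minimal polynomial, the factor (x + 1)^3 tells us the largest block for λ = -1 has size 3.
Step 3 — with total size 5, 3 blocks, and largest block 3, the block sizes (in nonincreasing order) are [3, 1, 1].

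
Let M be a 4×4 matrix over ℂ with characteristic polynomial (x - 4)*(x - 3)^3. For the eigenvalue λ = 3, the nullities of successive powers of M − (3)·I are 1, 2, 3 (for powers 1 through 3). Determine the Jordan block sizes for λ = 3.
Block sizes for λ = 3: [3]

From the dimensions of kernels of powers, the number of Jordan blocks of size at least j is d_j − d_{j−1} where d_j = dim ker(N^j) (with d_0 = 0). Computing the differences gives [1, 1, 1].
The number of blocks of size exactly k is (#blocks of size ≥ k) − (#blocks of size ≥ k + 1), so the partition is: 1 block(s) of size 3.
In nonincreasing order the block sizes are [3].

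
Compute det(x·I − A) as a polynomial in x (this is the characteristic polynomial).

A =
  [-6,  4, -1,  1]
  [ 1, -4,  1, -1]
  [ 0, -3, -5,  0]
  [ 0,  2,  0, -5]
x^4 + 20*x^3 + 150*x^2 + 500*x + 625

Expanding det(x·I − A) (e.g. by cofactor expansion or by noting that A is similar to its Jordan form J, which has the same characteristic polynomial as A) gives
  χ_A(x) = x^4 + 20*x^3 + 150*x^2 + 500*x + 625
which factors as (x + 5)^4. The eigenvalues (with algebraic multiplicities) are λ = -5 with multiplicity 4.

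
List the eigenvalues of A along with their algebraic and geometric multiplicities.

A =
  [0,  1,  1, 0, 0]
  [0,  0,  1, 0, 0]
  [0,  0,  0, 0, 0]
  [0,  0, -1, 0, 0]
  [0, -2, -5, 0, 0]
λ = 0: alg = 5, geom = 3

Step 1 — factor the characteristic polynomial to read off the algebraic multiplicities:
  χ_A(x) = x^5

Step 2 — compute geometric multiplicities via the rank-nullity identity g(λ) = n − rank(A − λI):
  rank(A − (0)·I) = 2, so dim ker(A − (0)·I) = n − 2 = 3

Summary:
  λ = 0: algebraic multiplicity = 5, geometric multiplicity = 3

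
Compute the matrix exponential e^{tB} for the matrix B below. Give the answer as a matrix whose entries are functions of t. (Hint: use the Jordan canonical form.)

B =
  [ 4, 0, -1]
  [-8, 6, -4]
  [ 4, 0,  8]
e^{tB} =
  [-2*t*exp(6*t) + exp(6*t), 0, -t*exp(6*t)]
  [-8*t*exp(6*t), exp(6*t), -4*t*exp(6*t)]
  [4*t*exp(6*t), 0, 2*t*exp(6*t) + exp(6*t)]

Strategy: write B = P · J · P⁻¹ where J is a Jordan canonical form, so e^{tB} = P · e^{tJ} · P⁻¹, and e^{tJ} can be computed block-by-block.

B has Jordan form
J =
  [6, 1, 0]
  [0, 6, 0]
  [0, 0, 6]
(up to reordering of blocks).

Per-block formulas:
  For a 2×2 Jordan block J_2(6): exp(t · J_2(6)) = e^(6t)·(I + t·N), where N is the 2×2 nilpotent shift.
  For a 1×1 block at λ = 6: exp(t · [6]) = [e^(6t)].

After assembling e^{tJ} and conjugating by P, we get:

e^{tB} =
  [-2*t*exp(6*t) + exp(6*t), 0, -t*exp(6*t)]
  [-8*t*exp(6*t), exp(6*t), -4*t*exp(6*t)]
  [4*t*exp(6*t), 0, 2*t*exp(6*t) + exp(6*t)]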